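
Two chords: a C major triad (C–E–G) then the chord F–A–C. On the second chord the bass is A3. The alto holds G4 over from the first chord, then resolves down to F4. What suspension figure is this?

At the second chord the bass is A3. The suspended G4 lies a seventh above the bass; after resolving down by step to F4, the interval above the bass becomes a sixth.
Suspension figures are named by those two intervals: 7–6.

7–6 suspension.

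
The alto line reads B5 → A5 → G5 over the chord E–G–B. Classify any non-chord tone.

A5 is a passing tone.

The harmony at that moment is E minor triad (E, G, B); A5 is not a chord tone.
It is approached by step down from B5 and left by step down to G5.
Step in, step out in the same direction — a passing tone.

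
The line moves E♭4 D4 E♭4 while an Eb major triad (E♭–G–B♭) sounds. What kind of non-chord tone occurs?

D4 is a neighbor tone.

The harmony at that moment is E♭ major triad (E♭, G, B♭); D4 is not a chord tone.
It is approached by step down from E♭4 and left by step up to E♭4.
Step away and step back to the same note — a neighbor tone (lower neighbor).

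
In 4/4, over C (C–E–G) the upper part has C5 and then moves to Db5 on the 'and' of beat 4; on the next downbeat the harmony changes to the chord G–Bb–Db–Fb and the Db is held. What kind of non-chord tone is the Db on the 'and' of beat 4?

Anticipation.

The harmony at that moment is C major triad (C, E, G); Db5 is not a chord tone.
It is approached by step up from C5 and then sustained as the same pitch into the next harmony.
Arriving early and becoming a chord tone when the harmony changes — an anticipation.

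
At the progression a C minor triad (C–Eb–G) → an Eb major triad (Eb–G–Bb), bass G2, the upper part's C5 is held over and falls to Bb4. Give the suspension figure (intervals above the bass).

At the second chord the bass is G2. The suspended C5 lies a fourth above the bass; after resolving down by step to Bb4, the interval above the bass becomes a third.
Suspension figures are named by those two intervals: 4–3.

4–3 suspension.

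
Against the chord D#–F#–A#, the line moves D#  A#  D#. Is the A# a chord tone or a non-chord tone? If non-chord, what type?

D# minor triad contains D#, F#, A#; A# is the fifth, so it is a chord tone.

Chord tone (the fifth of D# minor triad).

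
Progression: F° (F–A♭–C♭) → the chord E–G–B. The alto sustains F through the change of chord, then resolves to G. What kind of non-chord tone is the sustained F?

The harmony at that moment is E minor triad (E, G, B); F is not a chord tone.
It is held over (the same pitch as the preceding F) and left by step up to G.
Held over from the previous chord and resolving up by step — a retardation.

F is a retardation.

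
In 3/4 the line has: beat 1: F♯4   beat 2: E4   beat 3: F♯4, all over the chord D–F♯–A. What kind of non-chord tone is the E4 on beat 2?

Lower neighbor tone.

The harmony at that moment is D major triad (D, F♯, A); E4 is not a chord tone.
It is approached by step down from F♯4 and left by step up to F♯4.
Step away and step back to the same note — a neighbor tone (lower neighbor).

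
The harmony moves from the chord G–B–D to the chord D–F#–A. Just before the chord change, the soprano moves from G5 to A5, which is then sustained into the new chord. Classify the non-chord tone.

A5 is an anticipation.

The harmony at that moment is G major triad (G, B, D); A5 is not a chord tone.
It is approached by step up from G5 and then sustained as the same pitch into the next harmony.
Arriving early and becoming a chord tone when the harmony changes — an anticipation.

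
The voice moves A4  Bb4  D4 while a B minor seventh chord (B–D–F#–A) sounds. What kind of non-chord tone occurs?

The harmony at that moment is B minor seventh chord (B, D, F#, A); Bb4 is not a chord tone.
It is approached by step up from A4 and left by leap down to D4.
Step in, leap out — an escape tone.

Bb4 is an escape tone.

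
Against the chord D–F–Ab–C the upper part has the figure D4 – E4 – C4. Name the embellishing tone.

E4 is an escape tone.

The harmony at that moment is D half-diminished seventh chord (D, F, Ab, C); E4 is not a chord tone.
It is approached by step up from D4 and left by leap down to C4.
Step in, leap out — an escape tone.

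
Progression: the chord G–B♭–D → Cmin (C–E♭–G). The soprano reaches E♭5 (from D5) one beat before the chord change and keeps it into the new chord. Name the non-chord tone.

The harmony at that moment is G minor triad (G, B♭, D); E♭5 is not a chord tone.
It is approached by step up from D5 and then sustained as the same pitch into the next harmony.
Arriving early and becoming a chord tone when the harmony changes — an anticipation.

E♭5 is an anticipation.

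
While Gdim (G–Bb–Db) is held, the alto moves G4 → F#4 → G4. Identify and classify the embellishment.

F#4 is a neighbor tone.

The harmony at that moment is G diminished triad (G, Bb, Db); F#4 is not a chord tone.
It is approached by step down from G4 and left by step up to G4.
Step away and step back to the same note — a neighbor tone (lower neighbor).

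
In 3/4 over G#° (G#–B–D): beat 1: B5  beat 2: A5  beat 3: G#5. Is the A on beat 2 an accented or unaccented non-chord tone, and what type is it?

Unaccented passing tone.

The harmony at that moment is G# diminished triad (G#, B, D); A5 is not a chord tone.
It is approached by step down from B5 and left by step down to G#5.
Step in, step out in the same direction — a passing tone.
It falls on a weak beat, so it is unaccented.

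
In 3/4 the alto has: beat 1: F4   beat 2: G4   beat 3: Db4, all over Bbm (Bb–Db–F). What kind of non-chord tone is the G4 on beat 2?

The harmony at that moment is Bb minor triad (Bb, Db, F); G4 is not a chord tone.
It is approached by step up from F4 and left by leap down to Db4.
Step in, leap out, on a weak beat — an escape tone.

Escape tone.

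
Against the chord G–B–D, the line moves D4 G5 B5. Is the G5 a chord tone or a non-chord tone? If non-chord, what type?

G major triad contains G, B, D; G is the root, so it is a chord tone.

Chord tone (the root of G major triad).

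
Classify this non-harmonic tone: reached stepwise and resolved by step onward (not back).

Passing tone.

Approach: by step. Departure: by step, continuing in the same direction.
Stepwise on both sides with no change of direction means the note fills in the space between two different chord tones — a passing tone. (Had it turned back to its starting note it would be a neighbor tone instead.)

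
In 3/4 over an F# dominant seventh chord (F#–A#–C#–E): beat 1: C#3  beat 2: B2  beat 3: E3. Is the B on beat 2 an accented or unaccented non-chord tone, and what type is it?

The harmony at that moment is F# dominant seventh chord (F#, A#, C#, E); B2 is not a chord tone.
It is approached by step down from C#3 and left by leap up to E3.
Step in, leap out — an escape tone.
It falls on a weak beat, so it is unaccented.

Unaccented escape tone.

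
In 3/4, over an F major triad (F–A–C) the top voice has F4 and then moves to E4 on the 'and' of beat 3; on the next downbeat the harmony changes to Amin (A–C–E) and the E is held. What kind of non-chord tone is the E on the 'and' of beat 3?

Anticipation.

The harmony at that moment is F major triad (F, A, C); E4 is not a chord tone.
It is approached by step down from F4 and then sustained as the same pitch into the next harmony.
Arriving early and becoming a chord tone when the harmony changes — an anticipation.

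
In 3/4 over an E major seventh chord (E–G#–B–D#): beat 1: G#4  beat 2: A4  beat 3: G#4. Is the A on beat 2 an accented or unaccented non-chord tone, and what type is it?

The harmony at that moment is E major seventh chord (E, G#, B, D#); A4 is not a chord tone.
It is approached by step up from G#4 and left by step down to G#4.
Step away and step back to the same note — a neighbor tone (upper neighbor).
It falls on a weak beat, so it is unaccented.

Unaccented neighbor tone.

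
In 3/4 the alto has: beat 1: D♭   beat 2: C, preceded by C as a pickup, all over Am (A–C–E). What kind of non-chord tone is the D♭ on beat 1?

The harmony at that moment is A minor triad (A, C, E); D♭ is not a chord tone.
It is approached by step up from C and left by step down to C.
Step away and step back to the same note — a neighbor tone (upper neighbor).

Upper neighbor tone.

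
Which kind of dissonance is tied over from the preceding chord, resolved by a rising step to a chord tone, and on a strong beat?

Approach: by preparation — the pitch is first a chord tone, then held (tied or repeated) while the harmony changes under it. Departure: up by step. Metric position: strong.
A prepared dissonance that resolves upward by step — a retardation. (The same figure resolving downward would be a suspension.)

Retardation.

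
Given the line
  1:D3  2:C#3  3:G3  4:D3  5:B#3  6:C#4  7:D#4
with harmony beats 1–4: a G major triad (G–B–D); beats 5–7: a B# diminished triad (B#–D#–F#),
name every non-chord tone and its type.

C#3 (beat 2) — escape tone; C#4 (beat 6) — passing tone.

The harmony at that moment is G major triad (G, B, D); C#3 is not a chord tone.
It is approached by step down from D3 and left by leap up to G3.
Step in, leap out — an escape tone.
The harmony at that moment is B# diminished triad (B#, D#, F#); C#4 is not a chord tone.
It is approached by step up from B#3 and left by step up to D#4.
Step in, step out in the same direction — a passing tone.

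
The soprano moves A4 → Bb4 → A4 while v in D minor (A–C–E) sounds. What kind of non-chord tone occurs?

The harmony at that moment is A minor triad (A, C, E); Bb4 is not a chord tone.
It is approached by step up from A4 and left by step down to A4.
Step away and step back to the same note — a neighbor tone (upper neighbor).

Bb4 is a neighbor tone.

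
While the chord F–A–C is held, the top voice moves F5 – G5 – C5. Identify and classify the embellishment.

The harmony at that moment is F major triad (F, A, C); G5 is not a chord tone.
It is approached by step up from F5 and left by leap down to C5.
Step in, leap out — an escape tone.

G5 is an escape tone.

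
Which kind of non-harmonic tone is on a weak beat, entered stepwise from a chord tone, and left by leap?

Approach: by step. Departure: by leap. Metric position: weak.
Step in, leap out, from a weak position — an escape tone (échappée). (It is the mirror image of the appoggiatura, which leaps in and steps out on a strong beat.)

Escape tone.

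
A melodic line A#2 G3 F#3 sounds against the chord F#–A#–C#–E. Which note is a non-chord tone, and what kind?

G3 is an appoggiatura.

The harmony at that moment is F# dominant seventh chord (F#, A#, C#, E); G3 is not a chord tone.
It is approached by leap up from A#2 and left by step down to F#3.
Leap in, step out — an appoggiatura.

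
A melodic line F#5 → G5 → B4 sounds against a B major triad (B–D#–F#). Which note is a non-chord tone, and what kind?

G5 is an escape tone.

The harmony at that moment is B major triad (B, D#, F#); G5 is not a chord tone.
It is approached by step up from F#5 and left by leap down to B4.
Step in, leap out — an escape tone.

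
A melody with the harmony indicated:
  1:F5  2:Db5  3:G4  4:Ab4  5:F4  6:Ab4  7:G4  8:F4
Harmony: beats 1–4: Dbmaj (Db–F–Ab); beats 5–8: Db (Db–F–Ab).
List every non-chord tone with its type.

G4 (beat 3) — appoggiatura; G4 (beat 7) — passing tone.

The harmony at that moment is Db major triad (Db, F, Ab); G4 is not a chord tone.
It is approached by leap down from Db5 and left by step up to Ab4.
Leap in, step out — an appoggiatura.
The harmony at that moment is Db major triad (Db, F, Ab); G4 is not a chord tone.
It is approached by step down from Ab4 and left by step down to F4.
Step in, step out in the same direction — a passing tone.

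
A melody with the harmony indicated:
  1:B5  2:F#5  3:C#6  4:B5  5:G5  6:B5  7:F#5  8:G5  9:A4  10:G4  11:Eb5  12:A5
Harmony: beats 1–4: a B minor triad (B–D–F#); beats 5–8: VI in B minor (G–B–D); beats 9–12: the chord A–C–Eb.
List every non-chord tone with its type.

The harmony at that moment is B minor triad (B, D, F#); C#6 is not a chord tone.
It is approached by leap up from F#5 and left by step down to B5.
Leap in, step out — an appoggiatura.
The harmony at that moment is G major triad (G, B, D); F#5 is not a chord tone.
It is approached by leap down from B5 and left by step up to G5.
Leap in, step out — an appoggiatura.
The harmony at that moment is A diminished triad (A, C, Eb); G4 is not a chord tone.
It is approached by step down from A4 and left by leap up to Eb5.
Step in, leap out — an escape tone.

C#6 (beat 3) — appoggiatura; F#5 (beat 7) — appoggiatura; G4 (beat 10) — escape tone.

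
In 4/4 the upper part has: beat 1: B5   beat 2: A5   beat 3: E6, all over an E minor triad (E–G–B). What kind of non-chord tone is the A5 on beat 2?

The harmony at that moment is E minor triad (E, G, B); A5 is not a chord tone.
It is approached by step down from B5 and left by leap up to E6.
Step in, leap out, on a weak beat — an escape tone.

Escape tone.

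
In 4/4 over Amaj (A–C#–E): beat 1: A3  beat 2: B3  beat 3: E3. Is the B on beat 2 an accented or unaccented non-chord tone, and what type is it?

The harmony at that moment is A major triad (A, C#, E); B3 is not a chord tone.
It is approached by step up from A3 and left by leap down to E3.
Step in, leap out — an escape tone.
It falls on a weak beat, so it is unaccented.

Unaccented escape tone.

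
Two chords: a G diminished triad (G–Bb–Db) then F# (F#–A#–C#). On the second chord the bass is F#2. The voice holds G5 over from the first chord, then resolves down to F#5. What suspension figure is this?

9–8 suspension.

At the second chord the bass is F#2. The suspended G5 lies a ninth above the bass; after resolving down by step to F#5, the interval above the bass becomes an octave.
Suspension figures are named by those two intervals: 9–8.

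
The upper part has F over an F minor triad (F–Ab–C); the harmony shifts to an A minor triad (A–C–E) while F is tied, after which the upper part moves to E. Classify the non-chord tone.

F is a suspension.

The harmony at that moment is A minor triad (A, C, E); F is not a chord tone.
It is held over (the same pitch as the preceding F) and left by step down to E.
Held over from the previous chord and resolving down by step — a suspension.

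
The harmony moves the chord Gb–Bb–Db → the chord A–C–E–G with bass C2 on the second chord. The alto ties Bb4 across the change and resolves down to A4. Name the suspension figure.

7–6 suspension.

At the second chord the bass is C2. The suspended Bb4 lies a seventh above the bass; after resolving down by step to A4, the interval above the bass becomes a sixth.
Suspension figures are named by those two intervals: 7–6.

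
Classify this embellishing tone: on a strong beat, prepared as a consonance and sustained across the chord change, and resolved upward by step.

Approach: by preparation — the pitch is first a chord tone, then held (tied or repeated) while the harmony changes under it. Departure: up by step. Metric position: strong.
A prepared dissonance that resolves upward by step — a retardation. (The same figure resolving downward would be a suspension.)

Retardation.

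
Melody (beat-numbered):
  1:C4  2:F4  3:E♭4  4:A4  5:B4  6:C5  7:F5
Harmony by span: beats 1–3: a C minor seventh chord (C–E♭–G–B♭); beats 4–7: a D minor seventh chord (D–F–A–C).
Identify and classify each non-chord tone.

F4 (beat 2) — appoggiatura; B4 (beat 5) — passing tone.

The harmony at that moment is C minor seventh chord (C, E♭, G, B♭); F4 is not a chord tone.
It is approached by leap up from C4 and left by step down to E♭4.
Leap in, step out — an appoggiatura.
The harmony at that moment is D minor seventh chord (D, F, A, C); B4 is not a chord tone.
It is approached by step up from A4 and left by step up to C5.
Step in, step out in the same direction — a passing tone.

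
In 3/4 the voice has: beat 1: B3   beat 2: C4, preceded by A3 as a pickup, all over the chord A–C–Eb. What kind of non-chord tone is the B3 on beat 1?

The harmony at that moment is A diminished triad (A, C, Eb); B3 is not a chord tone.
It is approached by step up from A3 and left by step up to C4.
Step in, step out in the same direction — a passing tone.

Passing tone.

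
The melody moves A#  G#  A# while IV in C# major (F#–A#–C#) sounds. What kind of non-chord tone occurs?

The harmony at that moment is F# major triad (F#, A#, C#); G# is not a chord tone.
It is approached by step down from A# and left by step up to A#.
Step away and step back to the same note — a neighbor tone (lower neighbor).

G# is a neighbor tone.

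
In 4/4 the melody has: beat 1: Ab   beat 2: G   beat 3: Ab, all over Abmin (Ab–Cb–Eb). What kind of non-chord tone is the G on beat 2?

Lower neighbor tone.

The harmony at that moment is Ab minor triad (Ab, Cb, Eb); G is not a chord tone.
It is approached by step down from Ab and left by step up to Ab.
Step away and step back to the same note — a neighbor tone (lower neighbor).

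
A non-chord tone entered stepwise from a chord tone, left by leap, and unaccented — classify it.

Escape tone.

Approach: by step. Departure: by leap. Metric position: weak.
Step in, leap out, from a weak position — an escape tone (échappée). (It is the mirror image of the appoggiatura, which leaps in and steps out on a strong beat.)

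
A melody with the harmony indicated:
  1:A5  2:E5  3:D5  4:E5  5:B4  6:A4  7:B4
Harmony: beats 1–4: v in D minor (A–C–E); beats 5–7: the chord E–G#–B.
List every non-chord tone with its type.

D5 (beat 3) — neighbor tone; A4 (beat 6) — neighbor tone.

The harmony at that moment is A minor triad (A, C, E); D5 is not a chord tone.
It is approached by step down from E5 and left by step up to E5.
Step away and step back to the same note — a neighbor tone (lower neighbor).
The harmony at that moment is E major triad (E, G#, B); A4 is not a chord tone.
It is approached by step down from B4 and left by step up to B4.
Step away and step back to the same note — a neighbor tone (lower neighbor).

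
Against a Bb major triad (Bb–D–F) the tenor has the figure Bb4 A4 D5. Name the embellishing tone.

A4 is an escape tone.

The harmony at that moment is Bb major triad (Bb, D, F); A4 is not a chord tone.
It is approached by step down from Bb4 and left by leap up to D5.
Step in, leap out — an escape tone.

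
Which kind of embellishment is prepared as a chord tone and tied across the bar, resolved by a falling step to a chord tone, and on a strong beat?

Suspension.

Approach: by preparation — the pitch is first a chord tone, then held (tied or repeated) while the harmony changes under it. Departure: down by step. Metric position: strong.
A prepared dissonance that resolves downward by step — a suspension. (The same figure resolving upward would be a retardation.)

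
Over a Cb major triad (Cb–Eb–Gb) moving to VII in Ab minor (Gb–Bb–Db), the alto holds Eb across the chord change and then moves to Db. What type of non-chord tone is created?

Eb is a suspension.

The harmony at that moment is Gb major triad (Gb, Bb, Db); Eb is not a chord tone.
It is held over (the same pitch as the preceding Eb) and left by step down to Db.
Held over from the previous chord and resolving down by step — a suspension.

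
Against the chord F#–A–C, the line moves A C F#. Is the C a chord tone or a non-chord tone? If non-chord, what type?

F# diminished triad contains F#, A, C; C is the fifth, so it is a chord tone.

Chord tone (the fifth of F# diminished triad).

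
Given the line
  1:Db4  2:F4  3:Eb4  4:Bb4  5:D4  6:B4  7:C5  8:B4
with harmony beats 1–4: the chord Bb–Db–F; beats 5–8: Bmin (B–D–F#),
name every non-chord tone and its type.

Eb4 (beat 3) — escape tone; C5 (beat 7) — neighbor tone.

The harmony at that moment is Bb minor triad (Bb, Db, F); Eb4 is not a chord tone.
It is approached by step down from F4 and left by leap up to Bb4.
Step in, leap out — an escape tone.
The harmony at that moment is B minor triad (B, D, F#); C5 is not a chord tone.
It is approached by step up from B4 and left by step down to B4.
Step away and step back to the same note — a neighbor tone (upper neighbor).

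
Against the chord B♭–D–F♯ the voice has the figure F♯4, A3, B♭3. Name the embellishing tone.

A3 is an appoggiatura.

The harmony at that moment is B♭ augmented triad (B♭, D, F♯); A3 is not a chord tone.
It is approached by leap down from F♯4 and left by step up to B♭3.
Leap in, step out — an appoggiatura.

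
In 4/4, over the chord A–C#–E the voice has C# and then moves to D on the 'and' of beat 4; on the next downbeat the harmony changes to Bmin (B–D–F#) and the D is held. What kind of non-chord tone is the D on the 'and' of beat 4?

Anticipation.

The harmony at that moment is A major triad (A, C#, E); D is not a chord tone.
It is approached by step up from C# and then sustained as the same pitch into the next harmony.
Arriving early and becoming a chord tone when the harmony changes — an anticipation.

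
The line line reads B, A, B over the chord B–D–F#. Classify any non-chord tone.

A is a neighbor tone.

The harmony at that moment is B minor triad (B, D, F#); A is not a chord tone.
It is approached by step down from B and left by step up to B.
Step away and step back to the same note — a neighbor tone (lower neighbor).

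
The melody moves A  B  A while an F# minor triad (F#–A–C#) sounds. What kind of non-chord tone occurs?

B is a neighbor tone.

The harmony at that moment is F# minor triad (F#, A, C#); B is not a chord tone.
It is approached by step up from A and left by step down to A.
Step away and step back to the same note — a neighbor tone (upper neighbor).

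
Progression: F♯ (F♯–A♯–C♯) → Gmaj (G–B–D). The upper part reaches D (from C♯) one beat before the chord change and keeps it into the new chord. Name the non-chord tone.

The harmony at that moment is F♯ major triad (F♯, A♯, C♯); D is not a chord tone.
It is approached by step up from C♯ and then sustained as the same pitch into the next harmony.
Arriving early and becoming a chord tone when the harmony changes — an anticipation.

D is an anticipation.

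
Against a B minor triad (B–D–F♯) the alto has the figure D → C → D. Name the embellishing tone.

C is a neighbor tone.

The harmony at that moment is B minor triad (B, D, F♯); C is not a chord tone.
It is approached by step down from D and left by step up to D.
Step away and step back to the same note — a neighbor tone (lower neighbor).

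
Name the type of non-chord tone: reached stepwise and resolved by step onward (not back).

Passing tone.

Approach: by step. Departure: by step, continuing in the same direction.
Stepwise on both sides with no change of direction means the note fills in the space between two different chord tones — a passing tone. (Had it turned back to its starting note it would be a neighbor tone instead.)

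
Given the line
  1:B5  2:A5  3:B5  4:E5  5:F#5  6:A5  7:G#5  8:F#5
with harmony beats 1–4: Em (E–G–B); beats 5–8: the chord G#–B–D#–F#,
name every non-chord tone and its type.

The harmony at that moment is E minor triad (E, G, B); A5 is not a chord tone.
It is approached by step down from B5 and left by step up to B5.
Step away and step back to the same note — a neighbor tone (lower neighbor).
The harmony at that moment is G# minor seventh chord (G#, B, D#, F#); A5 is not a chord tone.
It is approached by leap up from F#5 and left by step down to G#5.
Leap in, step out — an appoggiatura.

A5 (beat 2) — neighbor tone; A5 (beat 6) — appoggiatura.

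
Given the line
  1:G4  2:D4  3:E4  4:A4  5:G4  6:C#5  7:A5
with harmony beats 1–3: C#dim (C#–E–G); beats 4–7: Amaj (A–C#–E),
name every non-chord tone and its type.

D4 (beat 2) — appoggiatura; G4 (beat 5) — escape tone.

The harmony at that moment is C# diminished triad (C#, E, G); D4 is not a chord tone.
It is approached by leap down from G4 and left by step up to E4.
Leap in, step out — an appoggiatura.
The harmony at that moment is A major triad (A, C#, E); G4 is not a chord tone.
It is approached by step down from A4 and left by leap up to C#5.
Step in, leap out — an escape tone.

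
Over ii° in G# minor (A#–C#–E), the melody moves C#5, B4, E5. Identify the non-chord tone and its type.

The harmony at that moment is A# diminished triad (A#, C#, E); B4 is not a chord tone.
It is approached by step down from C#5 and left by leap up to E5.
Step in, leap out — an escape tone.

B4 is an escape tone.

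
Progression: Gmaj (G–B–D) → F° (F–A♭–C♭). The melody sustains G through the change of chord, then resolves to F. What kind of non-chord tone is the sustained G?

The harmony at that moment is F diminished triad (F, A♭, C♭); G is not a chord tone.
It is held over (the same pitch as the preceding G) and left by step down to F.
Held over from the previous chord and resolving down by step — a suspension.

G is a suspension.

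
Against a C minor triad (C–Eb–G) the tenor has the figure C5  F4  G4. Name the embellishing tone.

The harmony at that moment is C minor triad (C, Eb, G); F4 is not a chord tone.
It is approached by leap down from C5 and left by step up to G4.
Leap in, step out — an appoggiatura.

F4 is an appoggiatura.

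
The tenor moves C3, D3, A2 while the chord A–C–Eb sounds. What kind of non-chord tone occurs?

The harmony at that moment is A diminished triad (A, C, Eb); D3 is not a chord tone.
It is approached by step up from C3 and left by leap down to A2.
Step in, leap out — an escape tone.

D3 is an escape tone.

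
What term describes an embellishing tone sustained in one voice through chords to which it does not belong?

Pedal tone.

Approach: none. Departure: none — a single pitch is sustained while the chords change around it, passing through harmonies that do not contain it.
No melodic motion at all; the dissonance is created entirely by the moving harmonies against the stationary note — a pedal tone (pedal point).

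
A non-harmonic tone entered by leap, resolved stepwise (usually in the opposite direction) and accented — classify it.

Appoggiatura.

Approach: by leap. Departure: by step. Metric position: strong.
Leap in, step out, in a metrically strong position — an appoggiatura. (It is the mirror image of the escape tone, which steps in and leaps out from a weak position.)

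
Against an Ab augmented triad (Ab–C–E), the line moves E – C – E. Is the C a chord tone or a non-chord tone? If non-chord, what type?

Chord tone (the third of Ab augmented triad).

Ab augmented triad contains Ab, C, E; C is the third, so it is a chord tone.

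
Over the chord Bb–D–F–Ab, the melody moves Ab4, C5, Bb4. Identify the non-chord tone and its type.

The harmony at that moment is Bb dominant seventh chord (Bb, D, F, Ab); C5 is not a chord tone.
It is approached by leap up from Ab4 and left by step down to Bb4.
Leap in, step out — an appoggiatura.

C5 is an appoggiatura.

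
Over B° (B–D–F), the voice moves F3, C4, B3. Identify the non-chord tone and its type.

C4 is an appoggiatura.

The harmony at that moment is B diminished triad (B, D, F); C4 is not a chord tone.
It is approached by leap up from F3 and left by step down to B3.
Leap in, step out — an appoggiatura.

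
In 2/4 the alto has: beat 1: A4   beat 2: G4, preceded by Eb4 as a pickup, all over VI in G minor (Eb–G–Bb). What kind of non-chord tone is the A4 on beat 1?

Appoggiatura.

The harmony at that moment is Eb major triad (Eb, G, Bb); A4 is not a chord tone.
It is approached by leap up from Eb4 and left by step down to G4.
Leap in, step out, metrically accented — an appoggiatura.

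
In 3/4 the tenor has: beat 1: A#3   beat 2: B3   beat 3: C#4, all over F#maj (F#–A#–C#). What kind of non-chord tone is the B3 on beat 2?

Passing tone.

The harmony at that moment is F# major triad (F#, A#, C#); B3 is not a chord tone.
It is approached by step up from A#3 and left by step up to C#4.
Step in, step out in the same direction — a passing tone.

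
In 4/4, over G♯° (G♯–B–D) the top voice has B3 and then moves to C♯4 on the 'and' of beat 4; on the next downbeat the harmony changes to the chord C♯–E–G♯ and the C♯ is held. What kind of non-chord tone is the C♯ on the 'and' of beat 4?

The harmony at that moment is G♯ diminished triad (G♯, B, D); C♯4 is not a chord tone.
It is approached by step up from B3 and then sustained as the same pitch into the next harmony.
Arriving early and becoming a chord tone when the harmony changes — an anticipation.

Anticipation.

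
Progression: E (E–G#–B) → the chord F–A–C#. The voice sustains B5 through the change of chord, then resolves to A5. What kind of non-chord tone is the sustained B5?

The harmony at that moment is F augmented triad (F, A, C#); B5 is not a chord tone.
It is held over (the same pitch as the preceding B5) and left by step down to A5.
Held over from the previous chord and resolving down by step — a suspension.

B5 is a suspension.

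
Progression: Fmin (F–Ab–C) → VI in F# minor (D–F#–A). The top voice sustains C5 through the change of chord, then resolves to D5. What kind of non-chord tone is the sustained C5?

The harmony at that moment is D major triad (D, F#, A); C5 is not a chord tone.
It is held over (the same pitch as the preceding C5) and left by step up to D5.
Held over from the previous chord and resolving up by step — a retardation.

C5 is a retardation.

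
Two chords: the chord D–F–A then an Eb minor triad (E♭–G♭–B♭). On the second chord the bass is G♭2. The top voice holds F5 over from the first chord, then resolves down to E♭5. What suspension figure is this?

7–6 suspension.

At the second chord the bass is G♭2. The suspended F5 lies a seventh above the bass; after resolving down by step to E♭5, the interval above the bass becomes a sixth.
Suspension figures are named by those two intervals: 7–6.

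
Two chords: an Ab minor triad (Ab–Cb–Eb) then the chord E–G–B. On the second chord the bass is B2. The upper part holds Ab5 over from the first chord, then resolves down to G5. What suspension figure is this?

7–6 suspension.

At the second chord the bass is B2. The suspended Ab5 lies a seventh above the bass; after resolving down by step to G5, the interval above the bass becomes a sixth.
Suspension figures are named by those two intervals: 7–6.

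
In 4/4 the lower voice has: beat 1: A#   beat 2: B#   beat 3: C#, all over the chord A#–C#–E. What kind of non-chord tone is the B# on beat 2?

The harmony at that moment is A# diminished triad (A#, C#, E); B# is not a chord tone.
It is approached by step up from A# and left by step up to C#.
Step in, step out in the same direction — a passing tone.

Passing tone.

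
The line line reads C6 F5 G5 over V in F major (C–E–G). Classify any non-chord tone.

The harmony at that moment is C major triad (C, E, G); F5 is not a chord tone.
It is approached by leap down from C6 and left by step up to G5.
Leap in, step out — an appoggiatura.

F5 is an appoggiatura.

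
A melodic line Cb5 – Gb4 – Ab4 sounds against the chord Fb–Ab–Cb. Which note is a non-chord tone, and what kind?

The harmony at that moment is Fb major triad (Fb, Ab, Cb); Gb4 is not a chord tone.
It is approached by leap down from Cb5 and left by step up to Ab4.
Leap in, step out — an appoggiatura.

Gb4 is an appoggiatura.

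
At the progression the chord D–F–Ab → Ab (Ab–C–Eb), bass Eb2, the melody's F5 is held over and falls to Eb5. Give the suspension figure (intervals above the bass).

At the second chord the bass is Eb2. The suspended F5 lies a ninth above the bass; after resolving down by step to Eb5, the interval above the bass becomes an octave.
Suspension figures are named by those two intervals: 9–8.

9–8 suspension.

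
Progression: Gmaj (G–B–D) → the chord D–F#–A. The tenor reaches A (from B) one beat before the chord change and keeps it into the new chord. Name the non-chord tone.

The harmony at that moment is G major triad (G, B, D); A is not a chord tone.
It is approached by step down from B and then sustained as the same pitch into the next harmony.
Arriving early and becoming a chord tone when the harmony changes — an anticipation.

A is an anticipation.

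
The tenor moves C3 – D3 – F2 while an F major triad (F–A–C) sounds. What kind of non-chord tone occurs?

The harmony at that moment is F major triad (F, A, C); D3 is not a chord tone.
It is approached by step up from C3 and left by leap down to F2.
Step in, leap out — an escape tone.

D3 is an escape tone.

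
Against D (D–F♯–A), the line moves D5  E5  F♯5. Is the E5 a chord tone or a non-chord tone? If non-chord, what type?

The harmony at that moment is D major triad (D, F♯, A); E5 is not a chord tone.
It is approached by step up from D5 and left by step up to F♯5.
Step in, step out in the same direction — a passing tone.

Non-chord tone — a passing tone.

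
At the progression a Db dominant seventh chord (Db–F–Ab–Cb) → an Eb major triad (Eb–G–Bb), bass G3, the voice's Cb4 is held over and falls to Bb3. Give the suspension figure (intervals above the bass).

4–3 suspension.

At the second chord the bass is G3. The suspended Cb4 lies a fourth above the bass; after resolving down by step to Bb3, the interval above the bass becomes a third.
Suspension figures are named by those two intervals: 4–3.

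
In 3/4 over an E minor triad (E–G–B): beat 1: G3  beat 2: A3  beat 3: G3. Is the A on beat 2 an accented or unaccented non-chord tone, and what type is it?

Unaccented neighbor tone.

The harmony at that moment is E minor triad (E, G, B); A3 is not a chord tone.
It is approached by step up from G3 and left by step down to G3.
Step away and step back to the same note — a neighbor tone (upper neighbor).
It falls on a weak beat, so it is unaccented.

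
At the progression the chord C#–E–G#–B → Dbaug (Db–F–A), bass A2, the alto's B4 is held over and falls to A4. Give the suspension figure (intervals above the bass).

At the second chord the bass is A2. The suspended B4 lies a ninth above the bass; after resolving down by step to A4, the interval above the bass becomes an octave.
Suspension figures are named by those two intervals: 9–8.

9–8 suspension.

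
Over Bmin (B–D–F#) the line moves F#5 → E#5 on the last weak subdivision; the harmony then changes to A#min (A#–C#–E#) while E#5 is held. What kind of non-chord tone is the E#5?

The harmony at that moment is B minor triad (B, D, F#); E#5 is not a chord tone.
It is approached by step down from F#5 and then sustained as the same pitch into the next harmony.
Arriving early and becoming a chord tone when the harmony changes — an anticipation.

E#5 is an anticipation.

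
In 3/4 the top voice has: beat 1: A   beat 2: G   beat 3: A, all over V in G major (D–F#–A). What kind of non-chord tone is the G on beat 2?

The harmony at that moment is D major triad (D, F#, A); G is not a chord tone.
It is approached by step down from A and left by step up to A.
Step away and step back to the same note — a neighbor tone (lower neighbor).

Lower neighbor tone.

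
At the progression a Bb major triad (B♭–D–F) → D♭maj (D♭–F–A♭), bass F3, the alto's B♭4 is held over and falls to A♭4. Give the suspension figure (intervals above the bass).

At the second chord the bass is F3. The suspended B♭4 lies a fourth above the bass; after resolving down by step to A♭4, the interval above the bass becomes a third.
Suspension figures are named by those two intervals: 4–3.

4–3 suspension.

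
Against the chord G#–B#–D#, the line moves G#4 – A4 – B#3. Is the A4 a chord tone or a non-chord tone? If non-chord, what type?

The harmony at that moment is G# major triad (G#, B#, D#); A4 is not a chord tone.
It is approached by step up from G#4 and left by leap down to B#3.
Step in, leap out — an escape tone.

Non-chord tone — an escape tone.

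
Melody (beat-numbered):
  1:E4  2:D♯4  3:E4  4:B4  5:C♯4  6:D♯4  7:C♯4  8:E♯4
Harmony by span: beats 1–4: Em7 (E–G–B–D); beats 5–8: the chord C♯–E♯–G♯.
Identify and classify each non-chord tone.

D♯4 (beat 2) — neighbor tone; D♯4 (beat 6) — neighbor tone.

The harmony at that moment is E minor seventh chord (E, G, B, D); D♯4 is not a chord tone.
It is approached by step down from E4 and left by step up to E4.
Step away and step back to the same note — a neighbor tone (lower neighbor).
The harmony at that moment is C♯ major triad (C♯, E♯, G♯); D♯4 is not a chord tone.
It is approached by step up from C♯4 and left by step down to C♯4.
Step away and step back to the same note — a neighbor tone (upper neighbor).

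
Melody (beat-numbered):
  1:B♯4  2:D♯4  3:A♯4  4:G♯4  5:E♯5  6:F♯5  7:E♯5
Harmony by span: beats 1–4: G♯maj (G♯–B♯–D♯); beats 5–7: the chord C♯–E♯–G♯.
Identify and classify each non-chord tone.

A♯4 (beat 3) — appoggiatura; F♯5 (beat 6) — neighbor tone.

The harmony at that moment is G♯ major triad (G♯, B♯, D♯); A♯4 is not a chord tone.
It is approached by leap up from D♯4 and left by step down to G♯4.
Leap in, step out — an appoggiatura.
The harmony at that moment is C♯ major triad (C♯, E♯, G♯); F♯5 is not a chord tone.
It is approached by step up from E♯5 and left by step down to E♯5.
Step away and step back to the same note — a neighbor tone (upper neighbor).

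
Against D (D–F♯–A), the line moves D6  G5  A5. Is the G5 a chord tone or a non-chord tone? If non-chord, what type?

Non-chord tone — an appoggiatura.

The harmony at that moment is D major triad (D, F♯, A); G5 is not a chord tone.
It is approached by leap down from D6 and left by step up to A5.
Leap in, step out — an appoggiatura.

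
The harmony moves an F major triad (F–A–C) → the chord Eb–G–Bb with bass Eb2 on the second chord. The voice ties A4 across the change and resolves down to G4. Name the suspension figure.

At the second chord the bass is Eb2. The suspended A4 lies a fourth above the bass; after resolving down by step to G4, the interval above the bass becomes a third.
Suspension figures are named by those two intervals: 4–3.

4–3 suspension.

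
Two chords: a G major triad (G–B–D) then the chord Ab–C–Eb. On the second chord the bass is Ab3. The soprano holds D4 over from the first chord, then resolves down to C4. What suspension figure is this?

4–3 suspension.

At the second chord the bass is Ab3. The suspended D4 lies a fourth above the bass; after resolving down by step to C4, the interval above the bass becomes a third.
Suspension figures are named by those two intervals: 4–3.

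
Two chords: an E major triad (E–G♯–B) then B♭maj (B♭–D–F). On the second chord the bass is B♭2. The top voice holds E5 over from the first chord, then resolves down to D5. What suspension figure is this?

At the second chord the bass is B♭2. The suspended E5 lies a fourth above the bass; after resolving down by step to D5, the interval above the bass becomes a third.
Suspension figures are named by those two intervals: 4–3.

4–3 suspension.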